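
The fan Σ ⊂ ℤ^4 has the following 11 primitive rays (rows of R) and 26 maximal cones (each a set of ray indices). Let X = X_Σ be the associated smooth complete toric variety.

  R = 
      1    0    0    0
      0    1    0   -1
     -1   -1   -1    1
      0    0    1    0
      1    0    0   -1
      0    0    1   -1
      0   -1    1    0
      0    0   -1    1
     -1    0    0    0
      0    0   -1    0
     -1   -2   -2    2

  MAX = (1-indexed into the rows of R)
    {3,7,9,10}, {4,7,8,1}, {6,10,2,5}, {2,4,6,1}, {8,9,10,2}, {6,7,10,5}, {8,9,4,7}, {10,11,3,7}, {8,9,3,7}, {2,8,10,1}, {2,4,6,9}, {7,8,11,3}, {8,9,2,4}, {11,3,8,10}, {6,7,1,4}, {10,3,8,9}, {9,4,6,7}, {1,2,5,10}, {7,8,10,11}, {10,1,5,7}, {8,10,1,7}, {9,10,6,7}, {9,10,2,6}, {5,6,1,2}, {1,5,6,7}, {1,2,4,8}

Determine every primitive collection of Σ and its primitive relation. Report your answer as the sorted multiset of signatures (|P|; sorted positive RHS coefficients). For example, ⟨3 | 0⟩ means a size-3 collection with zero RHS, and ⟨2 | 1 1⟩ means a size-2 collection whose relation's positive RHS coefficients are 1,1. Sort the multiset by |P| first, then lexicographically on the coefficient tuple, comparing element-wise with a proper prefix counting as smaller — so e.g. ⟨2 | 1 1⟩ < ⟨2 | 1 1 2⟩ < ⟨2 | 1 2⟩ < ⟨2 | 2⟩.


|primitive collections| = 21. Relations:

  {1,9}:  v_{1} + v_{9} = 0 — sig = ⟨2 | 0⟩
  {4,10}:  v_{4} + v_{10} = 0 — sig = ⟨2 | 0⟩
  {6,8}:  v_{6} + v_{8} = 0 — sig = ⟨2 | 0⟩
  {2,7}:  v_{2} + v_{7} = v_{6} — sig = ⟨2 | 1⟩
  {2,3}:  v_{2} + v_{3} = v_{9} + v_{10} — sig = ⟨2 | 1 1⟩
  {2,11}:  v_{2} + v_{11} = v_{3} + v_{10} — sig = ⟨2 | 1 1⟩
  {4,5}:  v_{4} + v_{5} = v_{1} + v_{6} — sig = ⟨2 | 1 1⟩
  {5,8}:  v_{5} + v_{8} = v_{1} + v_{10} — sig = ⟨2 | 1 1⟩
  {5,9}:  v_{5} + v_{9} = v_{6} + v_{10} — sig = ⟨2 | 1 1⟩
  {1,3}:  v_{1} + v_{3} = v_{7} + v_{8} + v_{10} — sig = ⟨2 | 1 1 1⟩
  {3,4}:  v_{3} + v_{4} = v_{7} + v_{8} + v_{9} — sig = ⟨2 | 1 1 1⟩
  {3,6}:  v_{3} + v_{6} = v_{7} + v_{9} + v_{10} — sig = ⟨2 | 1 1 1⟩
  {4,11}:  v_{4} + v_{11} = v_{3} + v_{7} + v_{8} — sig = ⟨2 | 1 1 1⟩
  {6,11}:  v_{6} + v_{11} = v_{3} + v_{7} + v_{10} — sig = ⟨2 | 1 1 1⟩
  {3,5}:  v_{3} + v_{5} = v_{7} + 2·v_{10} — sig = ⟨2 | 1 2⟩
  {5,11}:  v_{5} + v_{11} = 2·v_{7} + v_{8} + 3·v_{10} — sig = ⟨2 | 1 2 3⟩
  {9,11}:  v_{9} + v_{11} = 2·v_{3} — sig = ⟨2 | 2⟩
  {1,11}:  v_{1} + v_{11} = 2·v_{7} + 2·v_{8} + 2·v_{10} — sig = ⟨2 | 2 2 2⟩
  {1,6,10}:  v_{1} + v_{6} + v_{10} = v_{5} — sig = ⟨3 | 1⟩
  {3,7,8,10}:  v_{3} + v_{7} + v_{8} + v_{10} = v_{11} — sig = ⟨4 | 1⟩
  {7,8,9,10}:  v_{7} + v_{8} + v_{9} + v_{10} = v_{3} — sig = ⟨4 | 1⟩

Hence PRS(X_Σ) =
[⟨2 | 0⟩, ⟨2 | 0⟩, ⟨2 | 0⟩, ⟨2 | 1⟩, ⟨2 | 1 1⟩, ⟨2 | 1 1⟩, ⟨2 | 1 1⟩, ⟨2 | 1 1⟩, ⟨2 | 1 1⟩, ⟨2 | 1 1 1⟩, ⟨2 | 1 1 1⟩, ⟨2 | 1 1 1⟩, ⟨2 | 1 1 1⟩, ⟨2 | 1 1 1⟩, ⟨2 | 1 2⟩, ⟨2 | 1 2 3⟩, ⟨2 | 2⟩, ⟨2 | 2 2 2⟩, ⟨3 | 1⟩, ⟨4 | 1⟩, ⟨4 | 1⟩]


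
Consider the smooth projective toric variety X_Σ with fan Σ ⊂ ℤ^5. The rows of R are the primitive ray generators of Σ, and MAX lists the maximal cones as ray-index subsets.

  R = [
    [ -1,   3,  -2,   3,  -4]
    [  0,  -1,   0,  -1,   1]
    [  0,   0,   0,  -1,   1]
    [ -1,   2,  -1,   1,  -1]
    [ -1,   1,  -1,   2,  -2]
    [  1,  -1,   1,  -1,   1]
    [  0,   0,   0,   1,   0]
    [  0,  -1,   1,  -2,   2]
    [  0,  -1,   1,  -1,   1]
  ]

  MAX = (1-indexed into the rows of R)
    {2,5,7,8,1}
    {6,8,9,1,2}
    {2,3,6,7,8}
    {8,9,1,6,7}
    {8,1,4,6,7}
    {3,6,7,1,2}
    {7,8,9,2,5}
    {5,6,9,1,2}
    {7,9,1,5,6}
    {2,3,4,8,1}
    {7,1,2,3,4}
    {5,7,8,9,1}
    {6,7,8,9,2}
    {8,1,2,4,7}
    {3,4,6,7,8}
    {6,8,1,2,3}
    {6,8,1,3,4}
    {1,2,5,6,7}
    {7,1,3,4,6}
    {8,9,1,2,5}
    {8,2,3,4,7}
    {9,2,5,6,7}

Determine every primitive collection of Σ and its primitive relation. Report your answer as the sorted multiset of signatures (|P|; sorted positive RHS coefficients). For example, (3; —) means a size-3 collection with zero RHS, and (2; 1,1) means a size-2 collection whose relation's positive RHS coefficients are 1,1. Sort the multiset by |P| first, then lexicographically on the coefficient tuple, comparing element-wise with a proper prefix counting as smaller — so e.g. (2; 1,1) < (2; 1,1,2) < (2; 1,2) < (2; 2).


Σ has 9 primitive collections:

  P = {3,9}:  v_{3} + v_{9} = v_{8} ; sig = (2; 1)
  P = {3,5}:  v_{3} + v_{5} = v_{1} + v_{2} + v_{7} + v_{8} ; sig = (2; 1,1,1,1)
  P = {4,9}:  v_{4} + v_{9} = v_{1} + v_{7} + 2·v_{8} ; sig = (2; 1,1,2)
  P = {4,5}:  v_{4} + v_{5} = 2·v_{1} + v_{2} + 2·v_{7} + 2·v_{8} ; sig = (2; 1,2,2,2)
  P = {2,4,6}:  v_{2} + v_{4} + v_{6} = v_{3} ; sig = (3; 1)
  P = {5,6,8}:  v_{5} + v_{6} + v_{8} = v_{9} ; sig = (3; 1)
  P = {1,2,7,9}:  v_{1} + v_{2} + v_{7} + v_{9} = v_{5} ; sig = (4; 1)
  P = {1,3,7,8}:  v_{1} + v_{3} + v_{7} + v_{8} = v_{4} ; sig = (4; 1)
  P = {1,2,6,7,8}:  v_{1} + v_{2} + v_{6} + v_{7} + v_{8} = 0 ; sig = (5; —)

Hence PRS(X_Σ) =
{ (2; 1),  (2; 1,1,1,1),  (2; 1,1,2),  (2; 1,2,2,2),  (3; 1) ×2,  (4; 1) ×2,  (5; —) }


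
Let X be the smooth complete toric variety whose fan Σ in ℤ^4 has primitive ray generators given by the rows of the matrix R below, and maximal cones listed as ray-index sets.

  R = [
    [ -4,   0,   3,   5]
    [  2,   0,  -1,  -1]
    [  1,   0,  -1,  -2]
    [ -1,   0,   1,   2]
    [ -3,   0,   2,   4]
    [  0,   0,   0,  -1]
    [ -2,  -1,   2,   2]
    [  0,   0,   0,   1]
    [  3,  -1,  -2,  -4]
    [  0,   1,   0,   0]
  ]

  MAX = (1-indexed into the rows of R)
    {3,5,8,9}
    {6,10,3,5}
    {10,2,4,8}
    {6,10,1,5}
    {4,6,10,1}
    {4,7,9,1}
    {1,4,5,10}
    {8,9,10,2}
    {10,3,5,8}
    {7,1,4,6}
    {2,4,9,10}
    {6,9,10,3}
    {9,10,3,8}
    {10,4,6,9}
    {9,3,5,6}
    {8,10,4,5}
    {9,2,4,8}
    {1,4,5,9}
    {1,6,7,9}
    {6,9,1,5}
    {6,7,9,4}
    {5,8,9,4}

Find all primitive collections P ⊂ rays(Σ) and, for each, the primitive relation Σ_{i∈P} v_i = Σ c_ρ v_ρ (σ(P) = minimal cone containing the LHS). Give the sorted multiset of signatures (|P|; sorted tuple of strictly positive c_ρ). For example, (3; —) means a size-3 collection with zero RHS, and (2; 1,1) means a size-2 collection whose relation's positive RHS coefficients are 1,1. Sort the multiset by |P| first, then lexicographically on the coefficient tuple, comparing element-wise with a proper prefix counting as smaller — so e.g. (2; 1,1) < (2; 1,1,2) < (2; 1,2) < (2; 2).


18 collections generate NE(X_Σ); each relation:

  P={3,4}:  v_{3} + v_{4} = 0  ⇒ sig = (2; —)
  P={6,8}:  v_{6} + v_{8} = 0  ⇒ sig = (2; —)
  P={1,3}:  v_{1} + v_{3} = v_{5} + v_{6}  ⇒ sig = (2; 1,1)
  P={1,8}:  v_{1} + v_{8} = v_{4} + v_{5}  ⇒ sig = (2; 1,1)
  P={2,5}:  v_{2} + v_{5} = v_{4} + v_{8}  ⇒ sig = (2; 1,1)
  P={2,3}:  v_{2} + v_{3} = v_{8} + v_{9} + v_{10}  ⇒ sig = (2; 1,1,1)
  P={2,6}:  v_{2} + v_{6} = v_{4} + v_{9} + v_{10}  ⇒ sig = (2; 1,1,1)
  P={3,7}:  v_{3} + v_{7} = v_{1} + v_{6} + v_{9}  ⇒ sig = (2; 1,1,1)
  P={7,8}:  v_{7} + v_{8} = v_{1} + v_{4} + v_{9}  ⇒ sig = (2; 1,1,1)
  P={2,7}:  v_{2} + v_{7} = 3·v_{4} + v_{6} + v_{9}  ⇒ sig = (2; 1,1,3)
  P={5,7}:  v_{5} + v_{7} = 2·v_{1} + v_{9}  ⇒ sig = (2; 1,2)
  P={1,2}:  v_{1} + v_{2} = 2·v_{4}  ⇒ sig = (2; 2)
  P={7,10}:  v_{7} + v_{10} = 2·v_{4} + 2·v_{6}  ⇒ sig = (2; 2,2)
  P={5,9,10}:  v_{5} + v_{9} + v_{10} = 0  ⇒ sig = (3; —)
  P={4,5,6}:  v_{4} + v_{5} + v_{6} = v_{1}  ⇒ sig = (3; 1)
  P={1,9,10}:  v_{1} + v_{9} + v_{10} = v_{4} + v_{6}  ⇒ sig = (3; 1,1)
  P={1,4,6,9}:  v_{1} + v_{4} + v_{6} + v_{9} = v_{7}  ⇒ sig = (4; 1)
  P={4,8,9,10}:  v_{4} + v_{8} + v_{9} + v_{10} = v_{2}  ⇒ sig = (4; 1)

Signatures (|P|; sorted positive RHS coefficients), sorted:
    |P|=2: 13 collections, coeffs (), (), (1,1), (1,1), (1,1), (1,1,1), (1,1,1), (1,1,1), (1,1,1), (1,1,3), (1,2), (2), (2,2)
    |P|=3: 3 collections, coeffs (), (1), (1,1)
    |P|=4: 2 collections, coeffs (1), (1)


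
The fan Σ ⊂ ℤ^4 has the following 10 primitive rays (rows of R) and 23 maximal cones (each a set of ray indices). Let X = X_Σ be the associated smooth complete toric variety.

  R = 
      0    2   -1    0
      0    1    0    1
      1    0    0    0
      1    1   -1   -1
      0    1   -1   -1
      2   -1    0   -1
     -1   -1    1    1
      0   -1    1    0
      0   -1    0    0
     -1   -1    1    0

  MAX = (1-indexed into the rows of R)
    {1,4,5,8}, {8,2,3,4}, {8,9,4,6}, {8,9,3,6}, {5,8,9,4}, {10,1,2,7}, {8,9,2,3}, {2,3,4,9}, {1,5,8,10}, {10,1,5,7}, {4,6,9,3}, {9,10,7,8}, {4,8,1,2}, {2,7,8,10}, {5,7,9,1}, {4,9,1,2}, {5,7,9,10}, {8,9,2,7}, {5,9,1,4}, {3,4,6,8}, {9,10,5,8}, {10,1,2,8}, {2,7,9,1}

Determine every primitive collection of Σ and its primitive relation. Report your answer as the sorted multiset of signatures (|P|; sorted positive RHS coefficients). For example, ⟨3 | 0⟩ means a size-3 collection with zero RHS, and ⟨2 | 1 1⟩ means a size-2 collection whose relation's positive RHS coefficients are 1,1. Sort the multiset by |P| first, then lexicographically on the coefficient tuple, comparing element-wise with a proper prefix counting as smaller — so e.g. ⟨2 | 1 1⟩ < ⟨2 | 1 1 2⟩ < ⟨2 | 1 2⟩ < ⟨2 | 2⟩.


|primitive collections| = 19. Relations:

  P={4,7}:  v_{4} + v_{7} = 0  →  sig = ⟨2 | 0⟩
  P={2,5}:  v_{2} + v_{5} = v_{1}  →  sig = ⟨2 | 1⟩
  P={3,5}:  v_{3} + v_{5} = v_{4}  →  sig = ⟨2 | 1⟩
  P={3,10}:  v_{3} + v_{10} = v_{8}  →  sig = ⟨2 | 1⟩
  P={1,3}:  v_{1} + v_{3} = v_{2} + v_{4}  →  sig = ⟨2 | 1 1⟩
  P={1,6}:  v_{1} + v_{6} = v_{3} + v_{4}  →  sig = ⟨2 | 1 1⟩
  P={4,10}:  v_{4} + v_{10} = v_{5} + v_{8}  →  sig = ⟨2 | 1 1⟩
  P={3,7}:  v_{3} + v_{7} = v_{2} + v_{8} + v_{9}  →  sig = ⟨2 | 1 1 1⟩
  P={6,7}:  v_{6} + v_{7} = v_{3} + v_{8} + v_{9}  →  sig = ⟨2 | 1 1 1⟩
  P={5,6}:  v_{5} + v_{6} = 2·v_{4} + v_{8} + v_{9}  →  sig = ⟨2 | 1 1 2⟩
  P={6,10}:  v_{6} + v_{10} = v_{4} + 2·v_{8} + v_{9}  →  sig = ⟨2 | 1 1 2⟩
  P={2,6}:  v_{2} + v_{6} = 2·v_{3}  →  sig = ⟨2 | 2⟩
  P={1,8,9}:  v_{1} + v_{8} + v_{9} = 0  →  sig = ⟨3 | 0⟩
  P={2,9,10}:  v_{2} + v_{9} + v_{10} = v_{7}  →  sig = ⟨3 | 1⟩
  P={5,7,8}:  v_{5} + v_{7} + v_{8} = v_{10}  →  sig = ⟨3 | 1⟩
  P={1,7,8}:  v_{1} + v_{7} + v_{8} = v_{2} + v_{10}  →  sig = ⟨3 | 1 1⟩
  P={1,9,10}:  v_{1} + v_{9} + v_{10} = v_{5} + v_{7}  →  sig = ⟨3 | 1 1⟩
  P={2,4,8,9}:  v_{2} + v_{4} + v_{8} + v_{9} = v_{3}  →  sig = ⟨4 | 1⟩
  P={3,4,8,9}:  v_{3} + v_{4} + v_{8} + v_{9} = v_{6}  →  sig = ⟨4 | 1⟩

so the primitive-relation signature multiset is
    |P|=2: 12 collections, coeffs (), (1), (1), (1), (1,1), (1,1), (1,1), (1,1,1), (1,1,1), (1,1,2), (1,1,2), (2)
    |P|=3: 5 collections, coeffs (), (1), (1), (1,1), (1,1)
    |P|=4: 2 collections, coeffs (1), (1)


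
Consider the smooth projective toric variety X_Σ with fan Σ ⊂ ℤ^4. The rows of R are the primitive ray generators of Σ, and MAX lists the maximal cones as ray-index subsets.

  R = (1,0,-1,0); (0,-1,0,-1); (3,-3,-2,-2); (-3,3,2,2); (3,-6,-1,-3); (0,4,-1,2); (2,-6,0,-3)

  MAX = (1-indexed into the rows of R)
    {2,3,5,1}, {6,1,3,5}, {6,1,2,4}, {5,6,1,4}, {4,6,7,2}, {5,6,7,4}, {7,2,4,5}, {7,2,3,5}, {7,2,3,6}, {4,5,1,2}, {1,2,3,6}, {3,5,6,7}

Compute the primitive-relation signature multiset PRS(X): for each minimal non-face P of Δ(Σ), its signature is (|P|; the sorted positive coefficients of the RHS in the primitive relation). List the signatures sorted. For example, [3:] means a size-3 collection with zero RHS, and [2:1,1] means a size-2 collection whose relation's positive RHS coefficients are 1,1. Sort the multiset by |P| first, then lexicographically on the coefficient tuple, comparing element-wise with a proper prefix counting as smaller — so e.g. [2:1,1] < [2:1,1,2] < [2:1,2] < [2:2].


Minimal non-faces — 3 found among 7 rays, 12 max cones:

  {3,4}:  v_{3} + v_{4} = 0 — sig = [2:]
  {1,7}:  v_{1} + v_{7} = v_{5} — sig = [2:1]
  {2,5,6}:  v_{2} + v_{5} + v_{6} = v_{3} — sig = [3:1]

Hence PRS(X_Σ) =
    [2:]
    [2:1]
    [3:1]


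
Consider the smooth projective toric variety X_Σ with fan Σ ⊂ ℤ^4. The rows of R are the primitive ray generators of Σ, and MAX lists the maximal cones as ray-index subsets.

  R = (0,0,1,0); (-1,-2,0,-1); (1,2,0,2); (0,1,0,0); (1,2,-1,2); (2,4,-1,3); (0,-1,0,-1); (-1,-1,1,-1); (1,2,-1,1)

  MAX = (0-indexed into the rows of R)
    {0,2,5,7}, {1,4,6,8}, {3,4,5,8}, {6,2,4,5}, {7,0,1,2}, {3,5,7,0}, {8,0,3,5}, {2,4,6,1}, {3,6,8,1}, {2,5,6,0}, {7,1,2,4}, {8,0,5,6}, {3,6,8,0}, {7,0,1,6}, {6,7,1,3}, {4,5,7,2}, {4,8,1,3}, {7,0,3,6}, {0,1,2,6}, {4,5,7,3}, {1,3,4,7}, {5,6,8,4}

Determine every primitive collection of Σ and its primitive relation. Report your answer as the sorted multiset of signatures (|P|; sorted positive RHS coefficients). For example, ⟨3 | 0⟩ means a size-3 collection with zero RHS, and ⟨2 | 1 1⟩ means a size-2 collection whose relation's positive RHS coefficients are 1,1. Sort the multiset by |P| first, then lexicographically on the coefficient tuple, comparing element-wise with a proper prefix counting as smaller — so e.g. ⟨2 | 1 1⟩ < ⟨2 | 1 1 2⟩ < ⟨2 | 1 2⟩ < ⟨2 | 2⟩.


The 12 primitive collections of Σ (r=9, n=4):

  P={0,4}:  v_{0} + v_{4} = v_{2} ; sig = ⟨2 | 1⟩
  P={1,5}:  v_{1} + v_{5} = v_{4} ; sig = ⟨2 | 1⟩
  P={2,8}:  v_{2} + v_{8} = v_{5} ; sig = ⟨2 | 1⟩
  P={7,8}:  v_{7} + v_{8} = v_{3} ; sig = ⟨2 | 1⟩
  P={2,3}:  v_{2} + v_{3} = v_{5} + v_{7} ; sig = ⟨2 | 1 1⟩
  P={0,1,8}:  v_{0} + v_{1} + v_{8} = 0 ; sig = ⟨3 | 0⟩
  P={4,6,7}:  v_{4} + v_{6} + v_{7} = 0 ; sig = ⟨3 | 0⟩
  P={0,1,3}:  v_{0} + v_{1} + v_{3} = v_{7} ; sig = ⟨3 | 1⟩
  P={2,6,7}:  v_{2} + v_{6} + v_{7} = v_{0} ; sig = ⟨3 | 1⟩
  P={3,4,6}:  v_{3} + v_{4} + v_{6} = v_{8} ; sig = ⟨3 | 1⟩
  P={5,6,7}:  v_{5} + v_{6} + v_{7} = v_{0} + v_{8} ; sig = ⟨3 | 1 1⟩
  P={3,5,6}:  v_{3} + v_{5} + v_{6} = v_{0} + 2·v_{8} ; sig = ⟨3 | 1 2⟩

so the primitive-relation signature multiset is
    ⟨2 | 1⟩
    ⟨2 | 1⟩
    ⟨2 | 1⟩
    ⟨2 | 1⟩
    ⟨2 | 1 1⟩
    ⟨3 | 0⟩
    ⟨3 | 0⟩
    ⟨3 | 1⟩
    ⟨3 | 1⟩
    ⟨3 | 1⟩
    ⟨3 | 1 1⟩
    ⟨3 | 1 2⟩


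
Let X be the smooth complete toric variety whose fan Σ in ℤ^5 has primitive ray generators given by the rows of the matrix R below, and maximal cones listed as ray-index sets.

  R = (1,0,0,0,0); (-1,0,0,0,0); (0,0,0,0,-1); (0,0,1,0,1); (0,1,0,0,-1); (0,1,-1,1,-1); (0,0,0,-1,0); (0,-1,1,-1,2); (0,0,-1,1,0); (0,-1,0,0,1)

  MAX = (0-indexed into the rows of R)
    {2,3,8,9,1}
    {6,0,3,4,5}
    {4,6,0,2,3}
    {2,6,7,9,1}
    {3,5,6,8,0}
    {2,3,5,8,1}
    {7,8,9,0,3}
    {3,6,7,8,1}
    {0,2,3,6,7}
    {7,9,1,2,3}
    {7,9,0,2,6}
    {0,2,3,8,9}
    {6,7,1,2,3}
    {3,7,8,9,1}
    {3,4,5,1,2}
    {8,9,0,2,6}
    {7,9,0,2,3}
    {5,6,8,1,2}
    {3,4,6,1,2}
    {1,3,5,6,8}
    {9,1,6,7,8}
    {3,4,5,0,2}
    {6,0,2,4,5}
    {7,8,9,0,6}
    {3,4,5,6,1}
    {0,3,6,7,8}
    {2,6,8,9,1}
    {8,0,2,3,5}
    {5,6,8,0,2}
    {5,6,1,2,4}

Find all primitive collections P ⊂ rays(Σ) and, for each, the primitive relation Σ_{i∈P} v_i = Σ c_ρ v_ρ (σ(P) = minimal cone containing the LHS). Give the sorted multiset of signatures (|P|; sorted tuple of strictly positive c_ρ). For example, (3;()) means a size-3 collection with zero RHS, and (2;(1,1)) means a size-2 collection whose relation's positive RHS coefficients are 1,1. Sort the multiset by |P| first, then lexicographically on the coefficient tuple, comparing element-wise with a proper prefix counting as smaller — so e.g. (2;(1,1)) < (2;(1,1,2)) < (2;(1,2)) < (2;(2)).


Primitive collections (10):

  P = {0,1}:  v_{0} + v_{1} = 0  →  sig = (2;())
  P = {4,9}:  v_{4} + v_{9} = 0  →  sig = (2;())
  P = {4,8}:  v_{4} + v_{8} = v_{5}  →  sig = (2;(1))
  P = {5,9}:  v_{5} + v_{9} = v_{8}  →  sig = (2;(1))
  P = {4,7}:  v_{4} + v_{7} = v_{3} + v_{6}  →  sig = (2;(1,1))
  P = {5,7}:  v_{5} + v_{7} = v_{3} + v_{6} + v_{8}  →  sig = (2;(1,1,1))
  P = {2,7,8}:  v_{2} + v_{7} + v_{8} = v_{9}  →  sig = (3;(1))
  P = {3,6,9}:  v_{3} + v_{6} + v_{9} = v_{7}  →  sig = (3;(1))
  P = {2,3,6,8}:  v_{2} + v_{3} + v_{6} + v_{8} = 0  →  sig = (4;())
  P = {2,3,5,6}:  v_{2} + v_{3} + v_{5} + v_{6} = v_{4}  →  sig = (4;(1))

Signatures (|P|; sorted positive RHS coefficients), sorted:
    (2;())
    (2;())
    (2;(1))
    (2;(1))
    (2;(1,1))
    (2;(1,1,1))
    (3;(1))
    (3;(1))
    (4;())
    (4;(1))


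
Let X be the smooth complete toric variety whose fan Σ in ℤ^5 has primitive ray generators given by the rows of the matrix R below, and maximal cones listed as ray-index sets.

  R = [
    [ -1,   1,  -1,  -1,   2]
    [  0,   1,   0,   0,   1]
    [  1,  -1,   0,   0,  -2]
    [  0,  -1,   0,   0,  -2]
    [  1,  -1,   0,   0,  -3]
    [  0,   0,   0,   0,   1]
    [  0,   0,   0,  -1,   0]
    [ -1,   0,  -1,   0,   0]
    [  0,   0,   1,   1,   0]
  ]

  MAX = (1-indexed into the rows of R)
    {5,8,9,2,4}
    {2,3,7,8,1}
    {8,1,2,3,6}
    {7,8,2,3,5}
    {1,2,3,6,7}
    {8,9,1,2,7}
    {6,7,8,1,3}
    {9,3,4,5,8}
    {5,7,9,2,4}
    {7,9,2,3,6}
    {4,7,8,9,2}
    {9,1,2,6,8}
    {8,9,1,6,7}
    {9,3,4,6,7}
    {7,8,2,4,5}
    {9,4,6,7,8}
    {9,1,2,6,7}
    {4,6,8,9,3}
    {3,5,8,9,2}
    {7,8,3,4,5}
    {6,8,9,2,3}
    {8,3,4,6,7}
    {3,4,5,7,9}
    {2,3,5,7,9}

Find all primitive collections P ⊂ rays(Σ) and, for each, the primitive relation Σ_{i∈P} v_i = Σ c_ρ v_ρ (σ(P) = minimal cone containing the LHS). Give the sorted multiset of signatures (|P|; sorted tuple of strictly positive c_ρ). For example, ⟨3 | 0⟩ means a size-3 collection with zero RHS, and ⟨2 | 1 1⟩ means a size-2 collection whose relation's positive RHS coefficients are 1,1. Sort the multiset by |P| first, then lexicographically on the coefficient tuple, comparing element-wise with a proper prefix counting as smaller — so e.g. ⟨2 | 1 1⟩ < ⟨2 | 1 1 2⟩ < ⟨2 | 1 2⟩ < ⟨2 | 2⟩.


|primitive collections| = 9. Relations:

  P = {5,6}:  v_{5} + v_{6} = v_{3}  →  sig = ⟨2 | 1⟩
  P = {1,4}:  v_{1} + v_{4} = v_{7} + v_{8}  →  sig = ⟨2 | 1 1⟩
  P = {1,5}:  v_{1} + v_{5} = v_{2} + v_{3} + v_{7} + v_{8}  →  sig = ⟨2 | 1 1 1 1⟩
  P = {1,3,9}:  v_{1} + v_{3} + v_{9} = 0  →  sig = ⟨3 | 0⟩
  P = {2,4,6}:  v_{2} + v_{4} + v_{6} = 0  →  sig = ⟨3 | 0⟩
  P = {2,3,4}:  v_{2} + v_{3} + v_{4} = v_{5}  →  sig = ⟨3 | 1⟩
  P = {2,6,7,8}:  v_{2} + v_{6} + v_{7} + v_{8} = v_{1}  →  sig = ⟨4 | 1⟩
  P = {3,7,8,9}:  v_{3} + v_{7} + v_{8} + v_{9} = v_{4}  →  sig = ⟨4 | 1⟩
  P = {5,7,8,9}:  v_{5} + v_{7} + v_{8} + v_{9} = v_{2} + 2·v_{4}  →  sig = ⟨4 | 1 2⟩

Sorted signature multiset PRS(X):
{ ⟨2 | 1⟩,  ⟨2 | 1 1⟩,  ⟨2 | 1 1 1 1⟩,  ⟨3 | 0⟩ ×2,  ⟨3 | 1⟩,  ⟨4 | 1⟩ ×2,  ⟨4 | 1 2⟩ }


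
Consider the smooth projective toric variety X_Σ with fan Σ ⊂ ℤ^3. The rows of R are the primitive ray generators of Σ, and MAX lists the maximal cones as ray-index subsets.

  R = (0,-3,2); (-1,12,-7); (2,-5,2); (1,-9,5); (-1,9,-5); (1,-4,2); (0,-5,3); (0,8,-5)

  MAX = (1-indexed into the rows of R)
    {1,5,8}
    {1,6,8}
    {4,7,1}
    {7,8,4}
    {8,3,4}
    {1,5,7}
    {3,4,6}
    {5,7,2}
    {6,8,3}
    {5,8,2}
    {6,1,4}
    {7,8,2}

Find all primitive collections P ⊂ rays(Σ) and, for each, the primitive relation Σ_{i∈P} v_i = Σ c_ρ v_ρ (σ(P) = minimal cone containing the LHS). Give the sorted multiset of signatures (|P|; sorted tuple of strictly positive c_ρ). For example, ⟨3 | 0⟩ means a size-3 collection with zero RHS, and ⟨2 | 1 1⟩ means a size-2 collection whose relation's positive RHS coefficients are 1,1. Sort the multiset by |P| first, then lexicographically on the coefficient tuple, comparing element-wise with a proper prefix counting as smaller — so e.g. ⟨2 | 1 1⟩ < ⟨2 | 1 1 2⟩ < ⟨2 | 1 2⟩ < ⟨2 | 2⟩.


Σ has 14 primitive collections:

  P={4,5}:  v_{4} + v_{5} = 0  ⟹  sig = ⟨2 | 0⟩
  P={1,2}:  v_{1} + v_{2} = v_{5}  ⟹  sig = ⟨2 | 1⟩
  P={2,6}:  v_{2} + v_{6} = v_{8}  ⟹  sig = ⟨2 | 1⟩
  P={6,7}:  v_{6} + v_{7} = v_{4}  ⟹  sig = ⟨2 | 1⟩
  P={2,4}:  v_{2} + v_{4} = v_{7} + v_{8}  ⟹  sig = ⟨2 | 1 1⟩
  P={3,5}:  v_{3} + v_{5} = v_{6} + v_{8}  ⟹  sig = ⟨2 | 1 1⟩
  P={5,6}:  v_{5} + v_{6} = v_{1} + v_{8}  ⟹  sig = ⟨2 | 1 1⟩
  P={2,3}:  v_{2} + v_{3} = v_{4} + 2·v_{8}  ⟹  sig = ⟨2 | 1 2⟩
  P={3,7}:  v_{3} + v_{7} = 2·v_{4} + v_{8}  ⟹  sig = ⟨2 | 1 2⟩
  P={1,3}:  v_{1} + v_{3} = 2·v_{6}  ⟹  sig = ⟨2 | 2⟩
  P={1,7,8}:  v_{1} + v_{7} + v_{8} = 0  ⟹  sig = ⟨3 | 0⟩
  P={1,4,8}:  v_{1} + v_{4} + v_{8} = v_{6}  ⟹  sig = ⟨3 | 1⟩
  P={4,6,8}:  v_{4} + v_{6} + v_{8} = v_{3}  ⟹  sig = ⟨3 | 1⟩
  P={5,7,8}:  v_{5} + v_{7} + v_{8} = v_{2}  ⟹  sig = ⟨3 | 1⟩

Signatures (|P|; sorted positive RHS coefficients), sorted:
    |P|=2: 10 collections, coeffs (), (1), (1), (1), (1,1), (1,1), (1,1), (1,2), (1,2), (2)
    |P|=3: 4 collections, coeffs (), (1), (1), (1)


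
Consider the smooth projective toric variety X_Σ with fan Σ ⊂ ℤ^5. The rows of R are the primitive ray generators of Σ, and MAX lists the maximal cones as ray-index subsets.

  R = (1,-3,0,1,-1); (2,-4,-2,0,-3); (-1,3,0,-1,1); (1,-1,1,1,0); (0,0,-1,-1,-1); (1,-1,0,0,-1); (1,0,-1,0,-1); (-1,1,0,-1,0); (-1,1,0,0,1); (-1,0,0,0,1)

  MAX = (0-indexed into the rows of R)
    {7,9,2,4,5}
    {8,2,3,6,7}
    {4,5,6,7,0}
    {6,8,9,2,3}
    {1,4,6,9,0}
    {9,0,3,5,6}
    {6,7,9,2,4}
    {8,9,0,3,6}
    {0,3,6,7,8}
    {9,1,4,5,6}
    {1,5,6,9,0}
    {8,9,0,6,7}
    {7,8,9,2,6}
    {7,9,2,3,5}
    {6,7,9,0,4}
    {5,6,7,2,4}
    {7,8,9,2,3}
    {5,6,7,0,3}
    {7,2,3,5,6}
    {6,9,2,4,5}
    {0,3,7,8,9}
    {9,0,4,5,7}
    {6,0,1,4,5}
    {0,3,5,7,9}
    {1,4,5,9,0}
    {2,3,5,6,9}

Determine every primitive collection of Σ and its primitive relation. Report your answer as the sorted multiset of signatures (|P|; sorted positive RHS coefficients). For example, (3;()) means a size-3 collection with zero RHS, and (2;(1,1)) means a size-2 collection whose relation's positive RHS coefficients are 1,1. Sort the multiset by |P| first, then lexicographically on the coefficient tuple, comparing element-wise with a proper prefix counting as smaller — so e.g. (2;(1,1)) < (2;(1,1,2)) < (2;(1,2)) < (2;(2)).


The 11 primitive collections of Σ (r=10, n=5):

  • {0,2}:  v_{0} + v_{2} = 0  so sig = (2;())
  • {5,8}:  v_{5} + v_{8} = 0  so sig = (2;())
  • {3,4}:  v_{3} + v_{4} = v_{5}  so sig = (2;(1))
  • {4,8}:  v_{4} + v_{8} = v_{6} + v_{7} + v_{9}  so sig = (2;(1,1,1))
  • {1,2}:  v_{1} + v_{2} = v_{4} + v_{5} + v_{6} + v_{9}  so sig = (2;(1,1,1,1))
  • {1,8}:  v_{1} + v_{8} = v_{0} + v_{4} + v_{6} + v_{9}  so sig = (2;(1,1,1,1))
  • {1,3}:  v_{1} + v_{3} = v_{0} + 2·v_{5} + v_{6} + v_{9}  so sig = (2;(1,1,1,2))
  • {1,7}:  v_{1} + v_{7} = v_{0} + 2·v_{4}  so sig = (2;(1,2))
  • {3,6,7,9}:  v_{3} + v_{6} + v_{7} + v_{9} = 0  so sig = (4;())
  • {5,6,7,9}:  v_{5} + v_{6} + v_{7} + v_{9} = v_{4}  so sig = (4;(1))
  • {0,4,5,6,9}:  v_{0} + v_{4} + v_{5} + v_{6} + v_{9} = v_{1}  so sig = (5;(1))

so the primitive-relation signature multiset is
{ (2;()) ×2,  (2;(1)),  (2;(1,1,1)),  (2;(1,1,1,1)) ×2,  (2;(1,1,1,2)),  (2;(1,2)),  (4;()),  (4;(1)),  (5;(1)) }


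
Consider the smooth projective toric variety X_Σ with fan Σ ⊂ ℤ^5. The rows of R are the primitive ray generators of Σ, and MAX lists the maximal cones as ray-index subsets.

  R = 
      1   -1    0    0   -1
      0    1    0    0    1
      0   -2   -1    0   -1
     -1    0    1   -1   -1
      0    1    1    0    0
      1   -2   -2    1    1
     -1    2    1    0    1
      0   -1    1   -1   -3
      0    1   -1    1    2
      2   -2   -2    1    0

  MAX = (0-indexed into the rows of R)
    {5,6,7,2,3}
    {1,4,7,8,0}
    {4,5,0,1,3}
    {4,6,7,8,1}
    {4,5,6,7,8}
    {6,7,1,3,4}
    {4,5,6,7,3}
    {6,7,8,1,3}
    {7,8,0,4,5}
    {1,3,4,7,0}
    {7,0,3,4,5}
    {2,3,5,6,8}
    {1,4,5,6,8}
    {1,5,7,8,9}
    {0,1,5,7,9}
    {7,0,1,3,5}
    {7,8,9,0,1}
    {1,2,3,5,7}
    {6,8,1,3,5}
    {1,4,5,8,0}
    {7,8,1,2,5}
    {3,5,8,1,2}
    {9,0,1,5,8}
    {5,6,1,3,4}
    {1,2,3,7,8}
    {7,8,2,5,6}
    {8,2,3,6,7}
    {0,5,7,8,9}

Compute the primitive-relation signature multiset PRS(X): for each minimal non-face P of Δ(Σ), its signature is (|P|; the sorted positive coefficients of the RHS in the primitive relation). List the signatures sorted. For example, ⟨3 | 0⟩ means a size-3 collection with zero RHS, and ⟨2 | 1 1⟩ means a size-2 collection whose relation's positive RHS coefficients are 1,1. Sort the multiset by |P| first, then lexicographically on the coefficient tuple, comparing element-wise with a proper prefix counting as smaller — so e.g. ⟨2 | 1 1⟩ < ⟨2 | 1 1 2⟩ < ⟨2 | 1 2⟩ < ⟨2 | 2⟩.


Σ has 14 primitive collections:

  P = {0,6}:  v_{0} + v_{6} = v_{4}  ⟹  sig = ⟨2 | 1⟩
  P = {0,2}:  v_{0} + v_{2} = v_{5} + v_{7}  ⟹  sig = ⟨2 | 1 1⟩
  P = {6,9}:  v_{6} + v_{9} = v_{0} + v_{8}  ⟹  sig = ⟨2 | 1 1⟩
  P = {2,4}:  v_{2} + v_{4} = v_{5} + v_{6} + v_{7}  ⟹  sig = ⟨2 | 1 1 1⟩
  P = {3,9}:  v_{3} + v_{9} = v_{1} + v_{5} + v_{7}  ⟹  sig = ⟨2 | 1 1 1⟩
  P = {2,9}:  v_{2} + v_{9} = v_{1} + 2·v_{5} + 2·v_{7} + v_{8}  ⟹  sig = ⟨2 | 1 1 2 2⟩
  P = {4,9}:  v_{4} + v_{9} = 2·v_{0} + v_{8}  ⟹  sig = ⟨2 | 1 2⟩
  P = {0,3,8}:  v_{0} + v_{3} + v_{8} = 0  ⟹  sig = ⟨3 | 0⟩
  P = {3,4,8}:  v_{3} + v_{4} + v_{8} = v_{6}  ⟹  sig = ⟨3 | 1⟩
  P = {1,2,6}:  v_{1} + v_{2} + v_{6} = v_{3} + v_{8}  ⟹  sig = ⟨3 | 1 1⟩
  P = {1,5,6,7}:  v_{1} + v_{5} + v_{6} + v_{7} = 0  ⟹  sig = ⟨4 | 0⟩
  P = {1,4,5,7}:  v_{1} + v_{4} + v_{5} + v_{7} = v_{0}  ⟹  sig = ⟨4 | 1⟩
  P = {3,5,7,8}:  v_{3} + v_{5} + v_{7} + v_{8} = v_{2}  ⟹  sig = ⟨4 | 1⟩
  P = {0,1,5,7,8}:  v_{0} + v_{1} + v_{5} + v_{7} + v_{8} = v_{9}  ⟹  sig = ⟨5 | 1⟩

Hence PRS(X_Σ) =
    |P|=2: 7 collections, coeffs (1), (1,1), (1,1), (1,1,1), (1,1,1), (1,1,2,2), (1,2)
    |P|=3: 3 collections, coeffs (), (1), (1,1)
    |P|=4: 3 collections, coeffs (), (1), (1)
    |P|=5: 1 collection, coeffs (1)


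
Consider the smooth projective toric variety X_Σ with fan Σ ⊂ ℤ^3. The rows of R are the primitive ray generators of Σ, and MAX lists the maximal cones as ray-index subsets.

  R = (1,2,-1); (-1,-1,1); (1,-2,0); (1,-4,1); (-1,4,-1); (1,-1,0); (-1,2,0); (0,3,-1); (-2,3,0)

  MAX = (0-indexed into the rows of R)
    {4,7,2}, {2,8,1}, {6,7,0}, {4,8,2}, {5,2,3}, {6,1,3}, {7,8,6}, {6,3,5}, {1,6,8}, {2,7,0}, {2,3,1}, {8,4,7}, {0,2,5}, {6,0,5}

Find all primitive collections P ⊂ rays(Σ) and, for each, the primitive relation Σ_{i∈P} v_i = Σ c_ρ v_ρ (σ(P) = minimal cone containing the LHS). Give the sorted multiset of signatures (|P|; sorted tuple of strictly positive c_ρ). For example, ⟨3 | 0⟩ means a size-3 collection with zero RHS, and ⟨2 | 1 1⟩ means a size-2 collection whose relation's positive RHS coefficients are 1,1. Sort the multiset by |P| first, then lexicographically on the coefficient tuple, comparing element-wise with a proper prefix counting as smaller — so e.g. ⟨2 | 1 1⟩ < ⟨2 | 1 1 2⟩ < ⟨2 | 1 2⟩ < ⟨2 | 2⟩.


Σ has 16 primitive collections:

  P={2,6}:  v_{2} + v_{6} = 0  →  sig = ⟨2 | 0⟩
  P={3,4}:  v_{3} + v_{4} = 0  →  sig = ⟨2 | 0⟩
  P={1,4}:  v_{1} + v_{4} = v_{8}  →  sig = ⟨2 | 1⟩
  P={1,7}:  v_{1} + v_{7} = v_{6}  →  sig = ⟨2 | 1⟩
  P={3,7}:  v_{3} + v_{7} = v_{5}  →  sig = ⟨2 | 1⟩
  P={3,8}:  v_{3} + v_{8} = v_{1}  →  sig = ⟨2 | 1⟩
  P={4,5}:  v_{4} + v_{5} = v_{7}  →  sig = ⟨2 | 1⟩
  P={5,7}:  v_{5} + v_{7} = v_{0}  →  sig = ⟨2 | 1⟩
  P={5,8}:  v_{5} + v_{8} = v_{6}  →  sig = ⟨2 | 1⟩
  P={0,1}:  v_{0} + v_{1} = v_{5} + v_{6}  →  sig = ⟨2 | 1 1⟩
  P={0,8}:  v_{0} + v_{8} = v_{6} + v_{7}  →  sig = ⟨2 | 1 1⟩
  P={1,5}:  v_{1} + v_{5} = v_{3} + v_{6}  →  sig = ⟨2 | 1 1⟩
  P={4,6}:  v_{4} + v_{6} = v_{7} + v_{8}  →  sig = ⟨2 | 1 1⟩
  P={0,3}:  v_{0} + v_{3} = 2·v_{5}  →  sig = ⟨2 | 2⟩
  P={0,4}:  v_{0} + v_{4} = 2·v_{7}  →  sig = ⟨2 | 2⟩
  P={2,7,8}:  v_{2} + v_{7} + v_{8} = v_{4}  →  sig = ⟨3 | 1⟩

so the primitive-relation signature multiset is
    ⟨2 | 0⟩
    ⟨2 | 0⟩
    ⟨2 | 1⟩
    ⟨2 | 1⟩
    ⟨2 | 1⟩
    ⟨2 | 1⟩
    ⟨2 | 1⟩
    ⟨2 | 1⟩
    ⟨2 | 1⟩
    ⟨2 | 1 1⟩
    ⟨2 | 1 1⟩
    ⟨2 | 1 1⟩
    ⟨2 | 1 1⟩
    ⟨2 | 2⟩
    ⟨2 | 2⟩
    ⟨3 | 1⟩


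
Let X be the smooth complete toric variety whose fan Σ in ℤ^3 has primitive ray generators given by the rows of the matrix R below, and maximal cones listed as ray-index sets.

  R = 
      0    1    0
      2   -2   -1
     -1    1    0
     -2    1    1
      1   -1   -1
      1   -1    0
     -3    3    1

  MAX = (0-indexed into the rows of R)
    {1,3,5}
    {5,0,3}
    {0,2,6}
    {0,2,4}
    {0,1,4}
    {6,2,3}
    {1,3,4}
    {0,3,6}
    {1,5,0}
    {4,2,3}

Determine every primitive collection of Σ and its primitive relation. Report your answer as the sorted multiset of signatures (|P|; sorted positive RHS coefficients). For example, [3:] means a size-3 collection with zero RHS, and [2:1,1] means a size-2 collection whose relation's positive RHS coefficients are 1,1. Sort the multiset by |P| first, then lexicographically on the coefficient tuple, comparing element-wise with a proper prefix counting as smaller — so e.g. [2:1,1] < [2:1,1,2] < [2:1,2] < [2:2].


Primitive collections (9):

  P = {2,5}:  v_{2} + v_{5} = 0  ⇒ sig = [2:]
  P = {1,2}:  v_{1} + v_{2} = v_{4}  ⇒ sig = [2:1]
  P = {1,6}:  v_{1} + v_{6} = v_{2}  ⇒ sig = [2:1]
  P = {4,5}:  v_{4} + v_{5} = v_{1}  ⇒ sig = [2:1]
  P = {5,6}:  v_{5} + v_{6} = v_{0} + v_{3}  ⇒ sig = [2:1,1]
  P = {4,6}:  v_{4} + v_{6} = 2·v_{2}  ⇒ sig = [2:2]
  P = {0,1,3}:  v_{0} + v_{1} + v_{3} = 0  ⇒ sig = [3:]
  P = {0,2,3}:  v_{0} + v_{2} + v_{3} = v_{6}  ⇒ sig = [3:1]
  P = {0,3,4}:  v_{0} + v_{3} + v_{4} = v_{2}  ⇒ sig = [3:1]

Signatures (|P|; sorted positive RHS coefficients), sorted:
    |P|=2: 6 collections, coeffs (), (1), (1), (1), (1,1), (2)
    |P|=3: 3 collections, coeffs (), (1), (1)


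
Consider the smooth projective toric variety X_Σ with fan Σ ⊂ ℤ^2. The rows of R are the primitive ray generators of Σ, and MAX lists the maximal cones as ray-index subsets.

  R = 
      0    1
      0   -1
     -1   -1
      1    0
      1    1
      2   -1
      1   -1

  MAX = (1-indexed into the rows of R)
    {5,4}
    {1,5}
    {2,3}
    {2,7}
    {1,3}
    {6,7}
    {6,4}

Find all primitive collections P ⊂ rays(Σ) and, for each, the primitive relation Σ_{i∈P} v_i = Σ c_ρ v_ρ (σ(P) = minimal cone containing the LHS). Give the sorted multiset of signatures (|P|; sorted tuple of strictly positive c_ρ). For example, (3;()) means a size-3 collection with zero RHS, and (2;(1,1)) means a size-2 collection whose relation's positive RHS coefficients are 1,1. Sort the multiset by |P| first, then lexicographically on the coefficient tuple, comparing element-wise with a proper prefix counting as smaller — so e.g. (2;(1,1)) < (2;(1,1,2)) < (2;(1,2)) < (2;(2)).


Δ(Σ) — 7 vertices, 14 min non-faces:

  • {1,2}:  v_{1} + v_{2} = 0  ⟹  sig = (2;())
  • {3,5}:  v_{3} + v_{5} = 0  ⟹  sig = (2;())
  • {1,4}:  v_{1} + v_{4} = v_{5}  ⟹  sig = (2;(1))
  • {1,7}:  v_{1} + v_{7} = v_{4}  ⟹  sig = (2;(1))
  • {2,4}:  v_{2} + v_{4} = v_{7}  ⟹  sig = (2;(1))
  • {2,5}:  v_{2} + v_{5} = v_{4}  ⟹  sig = (2;(1))
  • {3,4}:  v_{3} + v_{4} = v_{2}  ⟹  sig = (2;(1))
  • {4,7}:  v_{4} + v_{7} = v_{6}  ⟹  sig = (2;(1))
  • {3,6}:  v_{3} + v_{6} = v_{2} + v_{7}  ⟹  sig = (2;(1,1))
  • {1,6}:  v_{1} + v_{6} = 2·v_{4}  ⟹  sig = (2;(2))
  • {2,6}:  v_{2} + v_{6} = 2·v_{7}  ⟹  sig = (2;(2))
  • {3,7}:  v_{3} + v_{7} = 2·v_{2}  ⟹  sig = (2;(2))
  • {5,7}:  v_{5} + v_{7} = 2·v_{4}  ⟹  sig = (2;(2))
  • {5,6}:  v_{5} + v_{6} = 3·v_{4}  ⟹  sig = (2;(3))

Signatures (|P|; sorted positive RHS coefficients), sorted:
{ (2;()) ×2,  (2;(1)) ×6,  (2;(1,1)),  (2;(2)) ×4,  (2;(3)) }


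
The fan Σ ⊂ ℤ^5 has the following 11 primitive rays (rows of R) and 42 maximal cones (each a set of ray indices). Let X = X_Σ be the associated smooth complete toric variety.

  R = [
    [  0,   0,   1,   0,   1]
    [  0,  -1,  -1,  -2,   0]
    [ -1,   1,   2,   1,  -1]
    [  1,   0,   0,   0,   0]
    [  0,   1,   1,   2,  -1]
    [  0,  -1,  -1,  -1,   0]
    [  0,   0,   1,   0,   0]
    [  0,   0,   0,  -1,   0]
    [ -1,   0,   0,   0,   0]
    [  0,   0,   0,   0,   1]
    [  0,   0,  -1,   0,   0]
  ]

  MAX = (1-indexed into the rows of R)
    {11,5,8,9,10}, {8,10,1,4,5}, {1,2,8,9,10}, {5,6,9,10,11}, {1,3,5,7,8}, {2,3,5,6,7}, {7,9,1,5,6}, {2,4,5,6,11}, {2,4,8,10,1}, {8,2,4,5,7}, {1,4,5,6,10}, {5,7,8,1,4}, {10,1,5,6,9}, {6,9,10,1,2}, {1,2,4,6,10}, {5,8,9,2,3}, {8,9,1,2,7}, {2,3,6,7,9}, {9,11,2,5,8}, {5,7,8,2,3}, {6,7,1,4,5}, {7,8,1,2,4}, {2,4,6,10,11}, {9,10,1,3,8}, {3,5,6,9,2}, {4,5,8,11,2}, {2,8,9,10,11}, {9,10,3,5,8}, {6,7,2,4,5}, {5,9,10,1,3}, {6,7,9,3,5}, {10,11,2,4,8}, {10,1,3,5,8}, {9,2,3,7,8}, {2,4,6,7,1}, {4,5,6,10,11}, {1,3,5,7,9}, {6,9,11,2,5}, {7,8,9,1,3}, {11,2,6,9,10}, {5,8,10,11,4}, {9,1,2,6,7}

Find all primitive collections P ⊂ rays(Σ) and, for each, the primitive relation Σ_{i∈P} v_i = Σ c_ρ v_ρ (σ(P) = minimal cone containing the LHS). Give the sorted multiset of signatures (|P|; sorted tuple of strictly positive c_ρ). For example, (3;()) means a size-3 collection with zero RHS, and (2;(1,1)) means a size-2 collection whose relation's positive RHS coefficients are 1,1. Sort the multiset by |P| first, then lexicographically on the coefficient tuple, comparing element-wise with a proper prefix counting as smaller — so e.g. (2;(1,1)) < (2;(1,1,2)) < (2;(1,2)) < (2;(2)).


16 collections generate NE(X_Σ); each relation:

  {4,9}:  v_{4} + v_{9} = 0  →  sig = (2;())
  {7,11}:  v_{7} + v_{11} = 0  →  sig = (2;())
  {1,11}:  v_{1} + v_{11} = v_{10}  →  sig = (2;(1))
  {6,8}:  v_{6} + v_{8} = v_{2}  →  sig = (2;(1))
  {7,10}:  v_{7} + v_{10} = v_{1}  →  sig = (2;(1))
  {3,4}:  v_{3} + v_{4} = v_{5} + v_{7} + v_{8}  →  sig = (2;(1,1,1))
  {3,11}:  v_{3} + v_{11} = v_{5} + v_{8} + v_{9}  →  sig = (2;(1,1,1))
  {2,5,10}:  v_{2} + v_{5} + v_{10} = 0  →  sig = (3;())
  {1,2,5}:  v_{1} + v_{2} + v_{5} = v_{7}  →  sig = (3;(1))
  {3,6,10}:  v_{3} + v_{6} + v_{10} = v_{7} + v_{9}  →  sig = (3;(1,1))
  {2,3,10}:  v_{2} + v_{3} + v_{10} = v_{7} + v_{8} + v_{9}  →  sig = (3;(1,1,1))
  {1,2,3}:  v_{1} + v_{2} + v_{3} = 2·v_{7} + v_{8} + v_{9}  →  sig = (3;(1,1,2))
  {1,3,6}:  v_{1} + v_{3} + v_{6} = 2·v_{7} + v_{9}  →  sig = (3;(1,2))
  {5,7,8,9}:  v_{5} + v_{7} + v_{8} + v_{9} = v_{3}  →  sig = (4;(1))
  {1,5,8,9}:  v_{1} + v_{5} + v_{8} + v_{9} = v_{3} + v_{10}  →  sig = (4;(1,1))
  {2,5,7,9}:  v_{2} + v_{5} + v_{7} + v_{9} = v_{3} + v_{6}  →  sig = (4;(1,1))

so the primitive-relation signature multiset is
    (2;())
    (2;())
    (2;(1))
    (2;(1))
    (2;(1))
    (2;(1,1,1))
    (2;(1,1,1))
    (3;())
    (3;(1))
    (3;(1,1))
    (3;(1,1,1))
    (3;(1,1,2))
    (3;(1,2))
    (4;(1))
    (4;(1,1))
    (4;(1,1))


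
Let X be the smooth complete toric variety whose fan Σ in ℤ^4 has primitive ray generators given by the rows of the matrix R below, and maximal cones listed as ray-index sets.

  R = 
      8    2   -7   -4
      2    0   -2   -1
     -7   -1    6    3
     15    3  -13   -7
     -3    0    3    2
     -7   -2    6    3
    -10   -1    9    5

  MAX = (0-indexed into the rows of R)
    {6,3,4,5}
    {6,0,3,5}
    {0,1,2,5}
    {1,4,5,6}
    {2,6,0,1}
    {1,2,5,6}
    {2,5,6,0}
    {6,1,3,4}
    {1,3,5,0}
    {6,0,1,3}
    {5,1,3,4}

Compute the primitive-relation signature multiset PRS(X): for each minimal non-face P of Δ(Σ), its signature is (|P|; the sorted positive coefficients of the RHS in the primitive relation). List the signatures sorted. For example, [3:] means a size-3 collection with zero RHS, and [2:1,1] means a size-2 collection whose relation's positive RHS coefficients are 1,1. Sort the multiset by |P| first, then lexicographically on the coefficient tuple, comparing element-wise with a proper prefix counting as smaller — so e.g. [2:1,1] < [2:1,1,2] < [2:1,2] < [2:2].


The 5 primitive collections of Σ (r=7, n=4):

  • {2,3}:  v_{2} + v_{3} = v_{0}  →  sig = [2:1]
  • {2,4}:  v_{2} + v_{4} = v_{6}  →  sig = [2:1]
  • {0,4}:  v_{0} + v_{4} = v_{3} + v_{6}  →  sig = [2:1,1]
  • {1,3,5,6}:  v_{1} + v_{3} + v_{5} + v_{6} = 0  →  sig = [4:]
  • {0,1,5,6}:  v_{0} + v_{1} + v_{5} + v_{6} = v_{2}  →  sig = [4:1]

Sorted signature multiset PRS(X):
[[2:1], [2:1], [2:1,1], [4:], [4:1]]


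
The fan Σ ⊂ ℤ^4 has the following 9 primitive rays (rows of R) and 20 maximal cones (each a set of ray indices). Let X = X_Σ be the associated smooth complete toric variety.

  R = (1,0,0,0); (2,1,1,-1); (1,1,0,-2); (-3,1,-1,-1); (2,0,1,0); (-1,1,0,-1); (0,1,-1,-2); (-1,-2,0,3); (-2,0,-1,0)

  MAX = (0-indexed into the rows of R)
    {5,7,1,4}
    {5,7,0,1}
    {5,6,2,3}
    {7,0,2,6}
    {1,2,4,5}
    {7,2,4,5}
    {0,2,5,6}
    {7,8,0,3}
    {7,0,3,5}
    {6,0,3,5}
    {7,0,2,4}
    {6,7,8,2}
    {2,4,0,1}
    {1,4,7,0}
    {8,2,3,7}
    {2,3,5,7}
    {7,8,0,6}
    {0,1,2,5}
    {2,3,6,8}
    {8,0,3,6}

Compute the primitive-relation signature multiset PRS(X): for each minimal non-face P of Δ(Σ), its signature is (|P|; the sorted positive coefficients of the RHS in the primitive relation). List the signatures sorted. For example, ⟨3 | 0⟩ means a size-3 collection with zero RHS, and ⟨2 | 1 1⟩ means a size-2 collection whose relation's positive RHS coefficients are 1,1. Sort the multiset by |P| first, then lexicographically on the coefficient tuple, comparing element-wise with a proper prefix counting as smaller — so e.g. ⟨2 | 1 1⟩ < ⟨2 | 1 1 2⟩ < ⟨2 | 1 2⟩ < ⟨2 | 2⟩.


Primitive collections (14):

  • {4,8}:  v_{4} + v_{8} = 0 ; sig = ⟨2 | 0⟩
  • {3,4}:  v_{3} + v_{4} = v_{5} ; sig = ⟨2 | 1⟩
  • {5,8}:  v_{5} + v_{8} = v_{3} ; sig = ⟨2 | 1⟩
  • {1,8}:  v_{1} + v_{8} = v_{0} + v_{5} ; sig = ⟨2 | 1 1⟩
  • {4,6}:  v_{4} + v_{6} = v_{0} + v_{2} ; sig = ⟨2 | 1 1⟩
  • {1,6}:  v_{1} + v_{6} = 2·v_{0} + v_{2} + v_{5} ; sig = ⟨2 | 1 1 2⟩
  • {1,3}:  v_{1} + v_{3} = v_{0} + 2·v_{5} ; sig = ⟨2 | 1 2⟩
  • {0,2,8}:  v_{0} + v_{2} + v_{8} = v_{6} ; sig = ⟨3 | 1⟩
  • {0,4,5}:  v_{0} + v_{4} + v_{5} = v_{1} ; sig = ⟨3 | 1⟩
  • {1,2,7}:  v_{1} + v_{2} + v_{7} = v_{4} ; sig = ⟨3 | 1⟩
  • {5,6,7}:  v_{5} + v_{6} + v_{7} = v_{8} ; sig = ⟨3 | 1⟩
  • {0,2,3}:  v_{0} + v_{2} + v_{3} = v_{5} + v_{6} ; sig = ⟨3 | 1 1⟩
  • {3,6,7}:  v_{3} + v_{6} + v_{7} = 2·v_{8} ; sig = ⟨3 | 2⟩
  • {0,2,5,7}:  v_{0} + v_{2} + v_{5} + v_{7} = 0 ; sig = ⟨4 | 0⟩

Signatures (|P|; sorted positive RHS coefficients), sorted:
    ⟨2 | 0⟩
    ⟨2 | 1⟩
    ⟨2 | 1⟩
    ⟨2 | 1 1⟩
    ⟨2 | 1 1⟩
    ⟨2 | 1 1 2⟩
    ⟨2 | 1 2⟩
    ⟨3 | 1⟩
    ⟨3 | 1⟩
    ⟨3 | 1⟩
    ⟨3 | 1⟩
    ⟨3 | 1 1⟩
    ⟨3 | 2⟩
    ⟨4 | 0⟩


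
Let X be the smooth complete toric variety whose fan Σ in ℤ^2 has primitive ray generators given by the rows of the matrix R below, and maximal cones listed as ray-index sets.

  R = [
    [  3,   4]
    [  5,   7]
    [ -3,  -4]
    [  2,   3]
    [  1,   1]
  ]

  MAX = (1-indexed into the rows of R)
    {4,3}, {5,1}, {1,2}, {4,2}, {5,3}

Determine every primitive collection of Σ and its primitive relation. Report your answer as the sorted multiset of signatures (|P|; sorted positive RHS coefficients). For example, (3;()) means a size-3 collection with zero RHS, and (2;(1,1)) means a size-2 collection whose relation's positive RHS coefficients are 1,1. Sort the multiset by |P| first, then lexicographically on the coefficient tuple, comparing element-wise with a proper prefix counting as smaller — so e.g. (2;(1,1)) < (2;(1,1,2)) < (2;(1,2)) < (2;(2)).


Σ has 5 primitive collections:

  • {1,3}:  v_{1} + v_{3} = 0  so sig = (2;())
  • {1,4}:  v_{1} + v_{4} = v_{2}  so sig = (2;(1))
  • {2,3}:  v_{2} + v_{3} = v_{4}  so sig = (2;(1))
  • {4,5}:  v_{4} + v_{5} = v_{1}  so sig = (2;(1))
  • {2,5}:  v_{2} + v_{5} = 2·v_{1}  so sig = (2;(2))

so the primitive-relation signature multiset is
    |P|=2: 5 collections, coeffs (), (1), (1), (1), (2)
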